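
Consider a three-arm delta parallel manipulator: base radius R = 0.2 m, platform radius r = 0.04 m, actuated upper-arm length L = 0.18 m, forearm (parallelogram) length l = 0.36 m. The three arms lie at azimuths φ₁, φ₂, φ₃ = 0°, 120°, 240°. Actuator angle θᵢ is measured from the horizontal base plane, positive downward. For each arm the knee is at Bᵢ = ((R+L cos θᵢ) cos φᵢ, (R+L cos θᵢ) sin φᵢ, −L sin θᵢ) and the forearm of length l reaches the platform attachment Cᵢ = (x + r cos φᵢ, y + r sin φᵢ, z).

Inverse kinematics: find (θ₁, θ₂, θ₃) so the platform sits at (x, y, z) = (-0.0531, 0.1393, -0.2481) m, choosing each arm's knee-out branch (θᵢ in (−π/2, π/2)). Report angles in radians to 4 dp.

φ1=0.0° → target in arm frame (-0.0531, 0.1393)
  e−x'=0.2131;  (l²−L²−(e−x')²−y'²−z²)/2L = -0.0810
  θ1 = atan2(B,A) + arccos(C/0.3271) = 0.9600
arm 2 (φ=120.0°): x'=0.1472, y'=-0.0237
  A cos θ + B sin θ = C:  0.0128·cos θ + -0.2481·sin θ = 0.0970
  √(A²+B²)=0.2484;  θ2 = -1.5192+1.1696 ≈ -0.3496
arm 3 (φ=240.0°): x'=-0.0941, y'=-0.1156
  A cos θ + B sin θ = C:  0.2541·cos θ + -0.2481·sin θ = -0.1175
  γ=atan2(-0.2481,0.2541)=-0.7735;  ψ=arccos(-0.3308)=1.9079;  θ3=γ+ψ≈1.1344

θ₁ = 0.9600, θ₂ = -0.3496, θ₃ = 1.1344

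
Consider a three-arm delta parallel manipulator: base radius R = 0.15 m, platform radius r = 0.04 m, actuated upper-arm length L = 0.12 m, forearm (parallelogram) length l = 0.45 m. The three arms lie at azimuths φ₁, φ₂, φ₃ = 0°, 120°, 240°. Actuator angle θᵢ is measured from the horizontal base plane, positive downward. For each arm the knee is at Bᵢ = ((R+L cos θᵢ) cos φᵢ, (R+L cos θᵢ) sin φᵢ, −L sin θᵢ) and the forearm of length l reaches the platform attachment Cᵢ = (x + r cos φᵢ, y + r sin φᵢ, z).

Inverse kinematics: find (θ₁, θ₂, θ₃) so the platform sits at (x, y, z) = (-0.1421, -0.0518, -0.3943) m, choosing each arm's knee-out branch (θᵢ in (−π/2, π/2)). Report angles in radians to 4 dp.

arm 1 (φ=0.0°): x'=-0.1421, y'=-0.0518
  e−x'=0.2521;  (l²−L²−(e−x')²−y'²−z²)/2L = -0.1400
  √(A²+B²)=0.4680;  θ1 = -1.0019+1.8747 ≈ 0.8727
arm 2 (φ=120.0°): x'=0.0262, y'=0.1490
  A cos θ + B sin θ = C:  0.0838·cos θ + -0.3943·sin θ = 0.0142
  √(A²+B²)=0.4031;  θ2 = -1.3614+1.5355 ≈ 0.1741
rotate P by −φ3: (0.1159, -0.0972, -0.3943)
  A cos θ + B sin θ = C:  -0.0059·cos θ + -0.3943·sin θ = 0.0965
  γ=atan2(-0.3943,-0.0059)=-1.5858;  ψ=arccos(0.2446)=1.3237;  θ3=γ+ψ≈-0.2621

θ₁ = 0.8727, θ₂ = 0.1741, θ₃ = -0.2621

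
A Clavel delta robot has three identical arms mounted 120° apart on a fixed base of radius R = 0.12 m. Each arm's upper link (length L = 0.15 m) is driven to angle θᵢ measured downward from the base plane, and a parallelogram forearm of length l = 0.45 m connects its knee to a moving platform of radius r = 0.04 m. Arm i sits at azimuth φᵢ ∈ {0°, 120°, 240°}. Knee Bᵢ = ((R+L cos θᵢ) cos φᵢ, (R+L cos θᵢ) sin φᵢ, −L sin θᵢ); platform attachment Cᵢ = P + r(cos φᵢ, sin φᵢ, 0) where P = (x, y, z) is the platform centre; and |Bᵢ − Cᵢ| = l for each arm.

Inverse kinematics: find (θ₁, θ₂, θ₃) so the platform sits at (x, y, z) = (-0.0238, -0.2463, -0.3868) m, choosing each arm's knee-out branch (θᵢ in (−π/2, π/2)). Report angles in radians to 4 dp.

arm 1 (φ=0.0°): x'=-0.0238, y'=-0.2463
  A=0.1038, B=-0.3868, C=(l²−L²−A²−y'²−z²)/(2L)=-0.1368
  γ=atan2(-0.3868,0.1038)=-1.3086;  ψ=arccos(-0.3417)=1.9195;  θ1=γ+ψ≈0.6109
rotate P by −φ2: (-0.2014, 0.1438, -0.3868)
  A cos θ + B sin θ = C:  0.2814·cos θ + -0.3868·sin θ = -0.2316
  θ2 = atan2(B,A) + arccos(C/0.4783) = 1.1343
φ3=240.0° → target in arm frame (0.2252, 0.1025)
  e−x'=-0.1452;  (l²−L²−(e−x')²−y'²−z²)/2L = -0.0040
  √(A²+B²)=0.4132;  θ3 = -1.9299+1.5806 ≈ -0.3493

θ₁ = 0.6109, θ₂ = 1.1343, θ₃ = -0.3493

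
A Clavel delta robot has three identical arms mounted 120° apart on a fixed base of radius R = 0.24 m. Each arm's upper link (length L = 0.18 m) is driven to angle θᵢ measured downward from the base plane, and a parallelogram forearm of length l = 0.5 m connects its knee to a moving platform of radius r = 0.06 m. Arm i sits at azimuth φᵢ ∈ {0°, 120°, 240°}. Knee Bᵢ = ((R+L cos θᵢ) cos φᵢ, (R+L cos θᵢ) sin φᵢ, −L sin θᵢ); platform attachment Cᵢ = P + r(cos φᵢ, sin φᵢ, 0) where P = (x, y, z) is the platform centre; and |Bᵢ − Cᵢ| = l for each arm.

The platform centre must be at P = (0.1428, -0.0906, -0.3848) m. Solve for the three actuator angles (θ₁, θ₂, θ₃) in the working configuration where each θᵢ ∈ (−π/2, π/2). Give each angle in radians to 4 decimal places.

θ₁ = -0.3489, θ₂ = 0.9603, θ₃ = 0.3494

arm 1 (φ=0.0°): x'=0.1428, y'=-0.0906
  e−x'=0.0372;  (l²−L²−(e−x')²−y'²−z²)/2L = 0.1665
  √(A²+B²)=0.3866;  θ1 = -1.4744+1.1256 ≈ -0.3489
arm 2 (φ=120.0°): x'=-0.1499, y'=-0.0784
  A cos θ + B sin θ = C:  0.3299·cos θ + -0.3848·sin θ = -0.1262
  √(A²+B²)=0.5068;  θ2 = -0.8621+1.8224 ≈ 0.9603
arm 3 (φ=240.0°): x'=0.0071, y'=0.1690
  A=0.1729, B=-0.3848, C=(l²−L²−A²−y'²−z²)/(2L)=0.0308
  θ3 = atan2(B,A) + arccos(C/0.4219) = 0.3494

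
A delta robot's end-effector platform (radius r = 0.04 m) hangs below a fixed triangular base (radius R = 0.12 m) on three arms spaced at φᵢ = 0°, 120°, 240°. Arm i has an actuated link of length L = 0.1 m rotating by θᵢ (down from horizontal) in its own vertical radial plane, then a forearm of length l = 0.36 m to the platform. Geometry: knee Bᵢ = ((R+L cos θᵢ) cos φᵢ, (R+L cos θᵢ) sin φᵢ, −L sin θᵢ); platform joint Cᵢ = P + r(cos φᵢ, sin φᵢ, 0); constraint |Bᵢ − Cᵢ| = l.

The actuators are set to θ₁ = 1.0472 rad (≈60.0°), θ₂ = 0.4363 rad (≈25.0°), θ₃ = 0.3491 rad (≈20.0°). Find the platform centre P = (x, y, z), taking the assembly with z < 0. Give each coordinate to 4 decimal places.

(-0.0974, -0.0102, -0.3655)

centre 1 = (0.1300·cos0.0°, 0.1300·sin0.0°, -0.0866) = (0.1300, 0.0000, -0.0866)
φ2=120.0°: virtual centre (-0.0853, 0.1478, -0.0423), radius l
arm 3 at φ=240.0°: ρ3 = 0.1740;  centre 3 = (-0.0870, -0.1507, -0.0342)
|centre ₂|²−|centre ₁|² = 0.0065;  |centre ₃|²−|centre ₁|² = 0.0070
linear system: -0.4306x+0.2955y = 0.0065−0.0887z; -0.4340x+-0.3013y = 0.0070−0.1048z
Cramer: x(z) = -0.0157+0.2236z;  y(z) = -0.0008+0.0257z
sphere 1 gives Az²+Bz+C=0 with A=1.0507, B=0.1080, C=-0.1009;  B²−4AC=0.4357;  roots -0.3655, 0.2627;  negative root z = -0.3655
x = -0.0974, y = -0.0102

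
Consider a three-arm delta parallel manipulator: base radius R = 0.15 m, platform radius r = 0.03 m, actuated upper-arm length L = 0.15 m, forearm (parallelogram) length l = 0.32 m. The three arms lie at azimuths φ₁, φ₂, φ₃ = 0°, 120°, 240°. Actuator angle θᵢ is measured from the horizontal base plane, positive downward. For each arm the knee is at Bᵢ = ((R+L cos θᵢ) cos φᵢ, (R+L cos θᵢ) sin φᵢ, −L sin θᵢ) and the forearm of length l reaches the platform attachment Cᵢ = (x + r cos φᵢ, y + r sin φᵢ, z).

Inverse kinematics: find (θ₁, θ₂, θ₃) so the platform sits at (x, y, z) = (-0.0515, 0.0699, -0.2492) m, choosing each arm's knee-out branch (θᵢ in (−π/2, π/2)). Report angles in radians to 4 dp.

φ1=0.0° → target in arm frame (-0.0515, 0.0699)
  A=0.1715, B=-0.2492, C=(l²−L²−A²−y'²−z²)/(2L)=-0.0550
  θ1 = atan2(B,A) + arccos(C/0.3025) = 0.7856
arm 2 (φ=120.0°): x'=0.0863, y'=0.0097
  A cos θ + B sin θ = C:  0.0337·cos θ + -0.2492·sin θ = 0.0552
  γ=atan2(-0.2492,0.0337)=-1.4363;  ψ=arccos(0.2196)=1.3494;  θ2=γ+ψ≈-0.0870
arm 3 (φ=240.0°): x'=-0.0348, y'=-0.0796
  A cos θ + B sin θ = C:  0.1548·cos θ + -0.2492·sin θ = -0.0416
  √(A²+B²)=0.2934;  θ3 = -1.0150+1.7132 ≈ 0.6982

θ₁ = 0.7856, θ₂ = -0.0870, θ₃ = 0.6982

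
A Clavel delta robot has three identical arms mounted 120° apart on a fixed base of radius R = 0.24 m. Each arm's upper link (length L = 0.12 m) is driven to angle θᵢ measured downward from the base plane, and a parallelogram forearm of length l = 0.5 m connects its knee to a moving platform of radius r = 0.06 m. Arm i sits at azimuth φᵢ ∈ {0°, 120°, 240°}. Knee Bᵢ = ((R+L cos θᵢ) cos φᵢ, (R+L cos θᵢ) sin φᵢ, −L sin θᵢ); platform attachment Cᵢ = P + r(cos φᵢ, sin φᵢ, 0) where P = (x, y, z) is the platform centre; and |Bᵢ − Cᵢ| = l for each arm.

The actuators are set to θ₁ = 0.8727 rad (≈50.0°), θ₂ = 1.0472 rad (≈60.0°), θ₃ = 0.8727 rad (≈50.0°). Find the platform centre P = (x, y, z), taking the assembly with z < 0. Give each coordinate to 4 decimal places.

(0.0128, -0.0221, -0.5276)

arm 1 at φ=0.0°: ρ1 = 0.2571;  O1 = (0.2571, 0.0000, -0.0919)
φ2=120.0°: virtual centre (-0.1200, 0.2078, -0.1039), radius l
arm 3 at φ=240.0°: ρ3 = 0.2571;  O3 = (-0.1286, -0.2227, -0.0919)
|O₂|²−|O₁|² = -0.0062;  |O₃|²−|O₁|² = 0.0000
plane₁₂: -0.7543x+0.4157y+-0.0240z = -0.0062
det = 0.6566;  x = 0.0042+-0.0163z,  y = -0.0072+0.0282z
quadratic in z: (1.0011)z²+(0.1917)z+(-0.1775)=0, √Δ=0.8646 → z ∈ {-0.5276, 0.3361}; z = -0.5276 (taking z<0)
x = 0.0128, y = -0.0221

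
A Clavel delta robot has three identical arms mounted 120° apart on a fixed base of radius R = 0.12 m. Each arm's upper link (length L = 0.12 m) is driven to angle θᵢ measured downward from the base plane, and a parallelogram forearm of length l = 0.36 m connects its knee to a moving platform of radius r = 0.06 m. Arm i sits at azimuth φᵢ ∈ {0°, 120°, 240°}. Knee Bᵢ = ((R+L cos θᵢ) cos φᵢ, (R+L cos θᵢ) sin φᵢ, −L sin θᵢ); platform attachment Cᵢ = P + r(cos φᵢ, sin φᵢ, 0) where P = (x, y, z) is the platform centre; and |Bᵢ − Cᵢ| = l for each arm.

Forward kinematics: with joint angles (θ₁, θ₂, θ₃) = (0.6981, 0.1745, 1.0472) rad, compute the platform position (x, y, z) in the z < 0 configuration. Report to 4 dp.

(-0.0087, 0.1319, -0.3710)

arm 1 at φ=0.0°: ρ1 = 0.1519;  O1 = (0.1519, 0.0000, -0.0771)
O2 = (0.1782·cos120.0°, 0.1782·sin120.0°, -0.0208) = (-0.0891, 0.1543, -0.0208)
O3 = (0.1200·cos240.0°, 0.1200·sin240.0°, -0.1039) = (-0.0600, -0.1039, -0.1039)
|O₂|²−|O₁|² = 0.0031;  |O₃|²−|O₁|² = -0.0038
linear system: -0.4820x+0.3086y = 0.0031−0.1126z; -0.4239x+-0.2078y = -0.0038−-0.0536z
det = 0.2310;  x = 0.0023+0.0297z,  y = 0.0138+-0.3184z
quadratic in z: (1.1023)z²+(0.1366)z+(-0.1011)=0, √Δ=0.6814 → z ∈ {-0.3710, 0.2471}; z = -0.3710 (taking z<0)
x = -0.0087, y = 0.1319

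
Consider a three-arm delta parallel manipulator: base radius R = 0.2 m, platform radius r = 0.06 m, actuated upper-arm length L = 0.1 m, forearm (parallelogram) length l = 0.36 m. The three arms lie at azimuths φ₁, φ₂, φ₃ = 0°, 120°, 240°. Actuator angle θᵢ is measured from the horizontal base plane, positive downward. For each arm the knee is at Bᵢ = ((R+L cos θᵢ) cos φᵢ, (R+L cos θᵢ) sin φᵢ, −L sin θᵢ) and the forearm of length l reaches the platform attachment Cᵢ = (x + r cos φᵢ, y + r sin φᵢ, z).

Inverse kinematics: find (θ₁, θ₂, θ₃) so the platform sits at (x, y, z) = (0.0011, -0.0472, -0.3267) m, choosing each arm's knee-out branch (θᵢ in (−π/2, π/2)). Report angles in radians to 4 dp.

arm 1 (φ=0.0°): x'=0.0011, y'=-0.0472
  e−x'=0.1389;  (l²−L²−(e−x')²−y'²−z²)/2L = -0.0433
  γ=atan2(-0.3267,0.1389)=-1.1688;  ψ=arccos(-0.1219)=1.6930;  θ1=γ+ψ≈0.5242
rotate P by −φ2: (-0.0414, 0.0226, -0.3267)
  A cos θ + B sin θ = C:  0.1814·cos θ + -0.3267·sin θ = -0.1028
  √(A²+B²)=0.3737;  θ2 = -1.0639+1.8495 ≈ 0.7856
arm 3 (φ=240.0°): x'=0.0403, y'=0.0246
  e−x'=0.0997;  (l²−L²−(e−x')²−y'²−z²)/2L = 0.0116
  θ3 = atan2(B,A) + arccos(C/0.3416) = 0.2620

θ₁ = 0.5242, θ₂ = 0.7856, θ₃ = 0.2620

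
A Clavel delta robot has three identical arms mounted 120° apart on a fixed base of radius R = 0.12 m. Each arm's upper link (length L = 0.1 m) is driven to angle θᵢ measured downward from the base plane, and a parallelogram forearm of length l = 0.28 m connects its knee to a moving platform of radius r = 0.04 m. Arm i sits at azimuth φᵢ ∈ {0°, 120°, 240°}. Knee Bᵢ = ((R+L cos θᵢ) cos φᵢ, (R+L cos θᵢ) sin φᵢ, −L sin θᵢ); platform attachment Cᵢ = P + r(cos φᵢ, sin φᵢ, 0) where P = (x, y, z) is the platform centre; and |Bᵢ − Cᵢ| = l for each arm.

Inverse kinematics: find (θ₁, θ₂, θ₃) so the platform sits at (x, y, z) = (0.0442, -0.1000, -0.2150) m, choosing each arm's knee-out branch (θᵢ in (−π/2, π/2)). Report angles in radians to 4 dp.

rotate P by −φ1: (0.0442, -0.1000, -0.2150)
  A=0.0358, B=-0.2150, C=(l²−L²−A²−y'²−z²)/(2L)=0.0545
  γ=atan2(-0.2150,0.0358)=-1.4058;  ψ=arccos(0.2499)=1.3182;  θ1=γ+ψ≈-0.0876
φ2=120.0° → target in arm frame (-0.1087, 0.0117)
  e−x'=0.1887;  (l²−L²−(e−x')²−y'²−z²)/2L = -0.0679
  θ2 = atan2(B,A) + arccos(C/0.2861) = 0.9598
φ3=240.0° → target in arm frame (0.0645, 0.0883)
  A cos θ + B sin θ = C:  0.0155·cos θ + -0.2150·sin θ = 0.0707
  γ=atan2(-0.2150,0.0155)=-1.4988;  ψ=arccos(0.3280)=1.2366;  θ3=γ+ψ≈-0.2623

θ₁ = -0.0876, θ₂ = 0.9598, θ₃ = -0.2623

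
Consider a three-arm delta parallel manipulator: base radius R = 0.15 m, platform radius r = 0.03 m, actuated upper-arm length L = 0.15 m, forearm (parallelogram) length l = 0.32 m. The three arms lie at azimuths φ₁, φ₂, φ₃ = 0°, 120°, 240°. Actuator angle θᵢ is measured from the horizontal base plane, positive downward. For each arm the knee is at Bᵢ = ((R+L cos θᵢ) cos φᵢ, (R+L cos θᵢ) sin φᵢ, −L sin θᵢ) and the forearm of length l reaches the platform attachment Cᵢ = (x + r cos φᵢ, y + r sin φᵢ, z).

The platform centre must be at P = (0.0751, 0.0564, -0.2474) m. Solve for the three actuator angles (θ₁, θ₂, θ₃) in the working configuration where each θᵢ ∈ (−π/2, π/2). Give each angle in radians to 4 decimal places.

rotate P by −φ1: (0.0751, 0.0564, -0.2474)
  e−x'=0.0449;  (l²−L²−(e−x')²−y'²−z²)/2L = 0.0450
  γ=atan2(-0.2474,0.0449)=-1.3913;  ψ=arccos(0.1789)=1.3909;  θ1=γ+ψ≈-0.0004
φ2=120.0° → target in arm frame (0.0113, -0.0932)
  e−x'=0.1087;  (l²−L²−(e−x')²−y'²−z²)/2L = -0.0061
  √(A²+B²)=0.2702;  θ2 = -1.1568+1.5932 ≈ 0.4364
φ3=240.0° → target in arm frame (-0.0864, 0.0368)
  e−x'=0.2064;  (l²−L²−(e−x')²−y'²−z²)/2L = -0.0842
  θ3 = atan2(B,A) + arccos(C/0.3222) = 0.9597

θ₁ = -0.0004, θ₂ = 0.4364, θ₃ = 0.9597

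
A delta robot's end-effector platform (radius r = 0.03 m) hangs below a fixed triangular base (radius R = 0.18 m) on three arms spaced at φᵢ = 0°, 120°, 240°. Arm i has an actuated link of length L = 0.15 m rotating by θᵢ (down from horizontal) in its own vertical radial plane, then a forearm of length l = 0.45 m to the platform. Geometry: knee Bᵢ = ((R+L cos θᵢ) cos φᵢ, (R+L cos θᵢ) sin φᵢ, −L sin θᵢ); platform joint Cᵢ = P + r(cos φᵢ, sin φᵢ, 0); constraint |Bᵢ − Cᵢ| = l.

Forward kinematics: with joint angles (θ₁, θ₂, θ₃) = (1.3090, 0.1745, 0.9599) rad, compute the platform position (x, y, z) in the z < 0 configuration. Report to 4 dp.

(-0.1257, 0.1057, -0.4489)

arm 1 at φ=0.0°: ρ1 = 0.1888;  S1 = (0.1888, 0.0000, -0.1449)
arm 2 at φ=120.0°: ρ2 = 0.2977;  S2 = (-0.1489, 0.2578, -0.0260)
arm 3 at φ=240.0°: ρ3 = 0.2360;  S3 = (-0.1180, -0.2044, -0.1229)
|S₂|²−|S₁|² = 0.0327;  |S₃|²−|S₁|² = 0.0142
[-0.6754 0.5157 0.2377]·P = 0.0327;  [-0.6137 -0.4088 0.0440]·P = 0.0142
Cramer: x(z) = -0.0349+0.2023z;  y(z) = 0.0177-0.1960z
quadratic in z: (1.0793)z²+(0.1923)z+(-0.1312)=0, √Δ=0.7767 → z ∈ {-0.4489, 0.2707}; z = -0.4489 (taking z<0)
x = -0.1257, y = 0.1057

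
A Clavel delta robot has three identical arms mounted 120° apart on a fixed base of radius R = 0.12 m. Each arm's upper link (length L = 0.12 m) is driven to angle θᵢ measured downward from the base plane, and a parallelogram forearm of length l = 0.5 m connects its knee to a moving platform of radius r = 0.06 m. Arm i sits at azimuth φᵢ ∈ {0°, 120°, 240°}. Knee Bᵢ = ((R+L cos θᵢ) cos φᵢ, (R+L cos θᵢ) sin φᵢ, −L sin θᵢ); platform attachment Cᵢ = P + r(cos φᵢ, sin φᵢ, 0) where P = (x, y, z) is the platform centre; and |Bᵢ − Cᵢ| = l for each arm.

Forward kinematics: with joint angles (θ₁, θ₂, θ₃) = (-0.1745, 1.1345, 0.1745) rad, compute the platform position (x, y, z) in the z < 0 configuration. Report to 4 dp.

φ1=0.0°: virtual centre (0.1782, 0.0000, 0.0208), radius l
centre 2 = (0.1107·cos120.0°, 0.1107·sin120.0°, -0.1088) = (-0.0554, 0.0959, -0.1088)
φ3=240.0°: virtual centre (-0.0891, -0.1543, -0.0208), radius l
|centre ₂|²−|centre ₁|² = -0.0081;  |centre ₃|²−|centre ₁|² = 0.0000
linear system: -0.4671x+0.1918y = -0.0081−-0.2592z; -0.5345x+-0.3086y = 0.0000−-0.0833z
Cramer: x(z) = 0.0101-0.3891z;  y(z) = -0.0175+0.4039z
sphere 1 gives Az²+Bz+C=0 with A=1.3145, B=0.0749, C=-0.2210;  B²−4AC=1.1678;  roots -0.4395, 0.3825;  negative root z = -0.4395
x = 0.1812, y = -0.1951

(0.1812, -0.1951, -0.4395)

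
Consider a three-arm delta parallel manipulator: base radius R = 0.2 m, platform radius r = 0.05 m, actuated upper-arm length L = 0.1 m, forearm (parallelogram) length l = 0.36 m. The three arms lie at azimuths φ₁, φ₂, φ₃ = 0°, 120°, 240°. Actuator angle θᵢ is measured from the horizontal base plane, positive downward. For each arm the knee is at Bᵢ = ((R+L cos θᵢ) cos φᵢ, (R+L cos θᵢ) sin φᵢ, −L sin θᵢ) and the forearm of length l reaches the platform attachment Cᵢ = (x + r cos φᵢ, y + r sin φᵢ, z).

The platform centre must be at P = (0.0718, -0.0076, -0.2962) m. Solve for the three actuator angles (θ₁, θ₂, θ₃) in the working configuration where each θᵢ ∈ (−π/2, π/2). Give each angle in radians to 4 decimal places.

rotate P by −φ1: (0.0718, -0.0076, -0.2962)
  A=0.0782, B=-0.2962, C=(l²−L²−A²−y'²−z²)/(2L)=0.1285
  √(A²+B²)=0.3063;  θ1 = -1.3127+1.1381 ≈ -0.1746
arm 2 (φ=120.0°): x'=-0.0425, y'=-0.0584
  e−x'=0.1925;  (l²−L²−(e−x')²−y'²−z²)/2L = -0.0430
  θ2 = atan2(B,A) + arccos(C/0.3532) = 0.6982
arm 3 (φ=240.0°): x'=-0.0293, y'=0.0660
  A=0.1793, B=-0.2962, C=(l²−L²−A²−y'²−z²)/(2L)=-0.0232
  γ=atan2(-0.2962,0.1793)=-1.0264;  ψ=arccos(-0.0670)=1.6379;  θ3=γ+ψ≈0.6115

θ₁ = -0.1746, θ₂ = 0.6982, θ₃ = 0.6115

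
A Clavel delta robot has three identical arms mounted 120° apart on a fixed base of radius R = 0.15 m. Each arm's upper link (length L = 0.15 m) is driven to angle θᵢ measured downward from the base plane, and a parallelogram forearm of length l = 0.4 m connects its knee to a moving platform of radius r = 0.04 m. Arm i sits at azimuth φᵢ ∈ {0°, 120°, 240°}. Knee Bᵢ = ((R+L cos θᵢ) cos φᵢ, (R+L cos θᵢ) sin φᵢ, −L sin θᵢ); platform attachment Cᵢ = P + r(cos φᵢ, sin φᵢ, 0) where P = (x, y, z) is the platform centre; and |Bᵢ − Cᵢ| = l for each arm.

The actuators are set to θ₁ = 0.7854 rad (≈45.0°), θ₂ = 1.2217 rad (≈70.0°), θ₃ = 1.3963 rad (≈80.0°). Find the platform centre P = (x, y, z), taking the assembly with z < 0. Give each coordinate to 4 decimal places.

(0.0905, 0.0280, -0.4848)

arm 1 at φ=0.0°: e+L cos θ1 = 0.2161;  S1 = (0.2161, 0.0000, -0.1061)
φ2=120.0°: virtual centre (-0.0807, 0.1397, -0.1410), radius l
arm 3 at φ=240.0°: e+L cos θ3 = 0.1360;  S3 = (-0.0680, -0.1178, -0.1477)
subtract pairs → two planes through P
linear system: -0.5934x+0.2794y = -0.0120−-0.0698z; -0.5682x+-0.2356y = -0.0176−-0.0833z
Cramer: x(z) = 0.0260-0.1330z;  y(z) = 0.0121-0.0328z
into |P−S₁|² = l²: 1.0188z² + 0.2619z + -0.1125 = 0;  Δ = 0.5269;  z = -0.4848 or 0.2277 → z<0 root = -0.4848
x = 0.0905, y = 0.0280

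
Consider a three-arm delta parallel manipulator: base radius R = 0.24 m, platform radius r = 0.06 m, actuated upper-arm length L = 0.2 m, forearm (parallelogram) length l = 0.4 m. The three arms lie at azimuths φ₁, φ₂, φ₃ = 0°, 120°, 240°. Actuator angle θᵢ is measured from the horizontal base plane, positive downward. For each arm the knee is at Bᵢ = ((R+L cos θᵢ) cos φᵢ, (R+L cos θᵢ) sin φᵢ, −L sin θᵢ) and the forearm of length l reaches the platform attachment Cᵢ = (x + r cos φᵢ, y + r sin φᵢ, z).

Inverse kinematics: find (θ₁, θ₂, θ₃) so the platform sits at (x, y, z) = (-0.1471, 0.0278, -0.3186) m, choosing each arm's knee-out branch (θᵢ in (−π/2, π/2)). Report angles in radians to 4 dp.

rotate P by −φ1: (-0.1471, 0.0278, -0.3186)
  e−x'=0.3271;  (l²−L²−(e−x')²−y'²−z²)/2L = -0.2232
  γ=atan2(-0.3186,0.3271)=-0.7722;  ψ=arccos(-0.4888)=2.0815;  θ1=γ+ψ≈1.3092
rotate P by −φ2: (0.0976, 0.1135, -0.3186)
  A=0.0824, B=-0.3186, C=(l²−L²−A²−y'²−z²)/(2L)=-0.0029
  √(A²+B²)=0.3291;  θ2 = -1.3178+1.5797 ≈ 0.2619
rotate P by −φ3: (0.0495, -0.1413, -0.3186)
  e−x'=0.1305;  (l²−L²−(e−x')²−y'²−z²)/2L = -0.0463
  θ3 = atan2(B,A) + arccos(C/0.3443) = 0.5236

θ₁ = 1.3092, θ₂ = 0.2619, θ₃ = 0.5236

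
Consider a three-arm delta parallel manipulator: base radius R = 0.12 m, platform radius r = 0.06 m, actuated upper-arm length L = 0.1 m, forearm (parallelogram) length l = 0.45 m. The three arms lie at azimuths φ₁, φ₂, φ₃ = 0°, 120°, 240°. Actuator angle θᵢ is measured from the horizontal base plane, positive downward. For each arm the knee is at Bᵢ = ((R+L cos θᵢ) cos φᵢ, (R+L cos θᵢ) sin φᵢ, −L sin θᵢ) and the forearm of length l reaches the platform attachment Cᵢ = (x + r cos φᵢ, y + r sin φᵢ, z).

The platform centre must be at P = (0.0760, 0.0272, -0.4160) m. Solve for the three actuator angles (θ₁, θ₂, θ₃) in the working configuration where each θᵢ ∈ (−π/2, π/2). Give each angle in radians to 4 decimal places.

arm 1 (φ=0.0°): x'=0.0760, y'=0.0272
  A=-0.0160, B=-0.4160, C=(l²−L²−A²−y'²−z²)/(2L)=0.0922
  γ=atan2(-0.4160,-0.0160)=-1.6092;  ψ=arccos(0.2216)=1.3474;  θ1=γ+ψ≈-0.2619
rotate P by −φ2: (-0.0144, -0.0794, -0.4160)
  e−x'=0.0744;  (l²−L²−(e−x')²−y'²−z²)/2L = 0.0380
  θ2 = atan2(B,A) + arccos(C/0.4226) = 0.0871
φ3=240.0° → target in arm frame (-0.0616, 0.0522)
  A cos θ + B sin θ = C:  0.1216·cos θ + -0.4160·sin θ = 0.0097
  θ3 = atan2(B,A) + arccos(C/0.4334) = 0.2619

θ₁ = -0.2619, θ₂ = 0.0871, θ₃ = 0.2619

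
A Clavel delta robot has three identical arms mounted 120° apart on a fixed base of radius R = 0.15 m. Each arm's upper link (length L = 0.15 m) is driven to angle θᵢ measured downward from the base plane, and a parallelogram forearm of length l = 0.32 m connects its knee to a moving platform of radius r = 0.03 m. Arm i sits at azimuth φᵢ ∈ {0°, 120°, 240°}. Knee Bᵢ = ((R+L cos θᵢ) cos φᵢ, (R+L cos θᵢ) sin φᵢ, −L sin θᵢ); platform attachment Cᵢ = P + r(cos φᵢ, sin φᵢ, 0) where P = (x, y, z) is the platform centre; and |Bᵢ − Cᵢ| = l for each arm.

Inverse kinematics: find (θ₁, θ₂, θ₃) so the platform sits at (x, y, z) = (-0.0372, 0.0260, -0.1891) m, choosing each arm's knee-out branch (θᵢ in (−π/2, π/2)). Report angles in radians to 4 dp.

rotate P by −φ1: (-0.0372, 0.0260, -0.1891)
  A=0.1572, B=-0.1891, C=(l²−L²−A²−y'²−z²)/(2L)=0.0625
  √(A²+B²)=0.2459;  θ1 = -0.8773+1.3138 ≈ 0.4365
arm 2 (φ=120.0°): x'=0.0411, y'=0.0192
  A cos θ + B sin θ = C:  0.0789·cos θ + -0.1891·sin θ = 0.1252
  θ2 = atan2(B,A) + arccos(C/0.2049) = -0.2620
φ3=240.0° → target in arm frame (-0.0039, -0.0452)
  A cos θ + B sin θ = C:  0.1239·cos θ + -0.1891·sin θ = 0.0891
  √(A²+B²)=0.2261;  θ3 = -0.9907+1.1655 ≈ 0.1748

θ₁ = 0.4365, θ₂ = -0.2620, θ₃ = 0.1748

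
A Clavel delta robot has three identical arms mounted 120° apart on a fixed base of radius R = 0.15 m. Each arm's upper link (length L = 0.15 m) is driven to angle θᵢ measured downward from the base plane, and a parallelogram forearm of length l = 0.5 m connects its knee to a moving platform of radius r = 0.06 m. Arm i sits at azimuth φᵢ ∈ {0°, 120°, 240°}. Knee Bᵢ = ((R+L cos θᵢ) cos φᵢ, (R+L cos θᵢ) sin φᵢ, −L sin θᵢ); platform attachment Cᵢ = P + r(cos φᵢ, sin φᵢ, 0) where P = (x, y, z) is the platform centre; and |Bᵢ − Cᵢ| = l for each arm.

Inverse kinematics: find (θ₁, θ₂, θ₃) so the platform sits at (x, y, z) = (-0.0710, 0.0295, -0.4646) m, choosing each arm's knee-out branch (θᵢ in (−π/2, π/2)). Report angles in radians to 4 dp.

θ₁ = 0.4364, θ₂ = 0.0004, θ₃ = 0.1747

arm 1 (φ=0.0°): x'=-0.0710, y'=0.0295
  e−x'=0.1610;  (l²−L²−(e−x')²−y'²−z²)/2L = -0.0505
  θ1 = atan2(B,A) + arccos(C/0.4917) = 0.4364
φ2=120.0° → target in arm frame (0.0610, 0.0467)
  A=0.0290, B=-0.4646, C=(l²−L²−A²−y'²−z²)/(2L)=0.0287
  γ=atan2(-0.4646,0.0290)=-1.5086;  ψ=arccos(0.0618)=1.5090;  θ2=γ+ψ≈0.0004
φ3=240.0° → target in arm frame (0.0100, -0.0762)
  e−x'=0.0800;  (l²−L²−(e−x')²−y'²−z²)/2L = -0.0019
  √(A²+B²)=0.4714;  θ3 = -1.4002+1.5748 ≈ 0.1747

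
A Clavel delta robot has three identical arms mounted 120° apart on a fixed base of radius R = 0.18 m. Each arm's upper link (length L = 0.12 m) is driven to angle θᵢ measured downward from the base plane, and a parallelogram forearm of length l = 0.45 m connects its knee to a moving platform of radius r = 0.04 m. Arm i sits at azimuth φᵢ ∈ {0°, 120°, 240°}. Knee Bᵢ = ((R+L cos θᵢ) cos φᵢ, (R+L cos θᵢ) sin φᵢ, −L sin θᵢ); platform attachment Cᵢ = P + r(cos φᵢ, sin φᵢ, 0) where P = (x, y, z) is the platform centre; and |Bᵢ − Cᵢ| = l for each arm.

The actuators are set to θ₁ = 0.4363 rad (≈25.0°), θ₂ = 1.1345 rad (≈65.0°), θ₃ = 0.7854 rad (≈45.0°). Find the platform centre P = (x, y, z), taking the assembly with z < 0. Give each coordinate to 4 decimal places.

arm 1 at φ=0.0°: ρ1 = 0.2488;  centre 1 = (0.2488, 0.0000, -0.0507)
φ2=120.0°: virtual centre (-0.0954, 0.1652, -0.1088), radius l
centre 3 = (0.2249·cos240.0°, 0.2249·sin240.0°, -0.0849) = (-0.1124, -0.1947, -0.0849)
subtract pairs → two planes through P
plane₁₂: -0.6882x+0.3303y+-0.1161z = -0.0163
Cramer: x(z) = 0.0169-0.1338z;  y(z) = -0.0141+0.0728z
into |P−centre ₁|² = l²: 1.0232z² + 0.1614z + -0.1460 = 0;  Δ = 0.6234;  z = -0.4647 or 0.3070 → z<0 root = -0.4647
x = 0.0790, y = -0.0479

(0.0790, -0.0479, -0.4647)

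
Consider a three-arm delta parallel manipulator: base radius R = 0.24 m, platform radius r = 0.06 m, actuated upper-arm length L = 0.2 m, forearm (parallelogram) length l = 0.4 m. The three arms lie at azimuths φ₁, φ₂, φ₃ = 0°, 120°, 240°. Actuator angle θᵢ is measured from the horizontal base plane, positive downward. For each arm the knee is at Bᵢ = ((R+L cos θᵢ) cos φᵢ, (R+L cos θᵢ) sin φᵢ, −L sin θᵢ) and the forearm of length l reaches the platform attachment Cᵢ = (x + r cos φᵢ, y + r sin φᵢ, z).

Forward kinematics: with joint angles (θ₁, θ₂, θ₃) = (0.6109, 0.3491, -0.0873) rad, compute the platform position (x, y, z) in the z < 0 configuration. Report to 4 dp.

(-0.0445, -0.0301, -0.2060)

centre 1 = (0.3438·cos0.0°, 0.3438·sin0.0°, -0.1147) = (0.3438, 0.0000, -0.1147)
centre 2 = (0.3679·cos120.0°, 0.3679·sin120.0°, -0.0684) = (-0.1840, 0.3186, -0.0684)
φ3=240.0°: virtual centre (-0.1896, -0.3284, 0.0174), radius l
subtract pairs → two planes through P
plane₁₂: -1.0556x+0.6373y+0.0926z = 0.0087
Cramer: x(z) = -0.0101+0.1670z;  y(z) = -0.0031+0.1312z
quadratic in z: (1.0451)z²+(0.1105)z+(-0.0216)=0, √Δ=0.3201 → z ∈ {-0.2060, 0.1003}; z = -0.2060 (taking z<0)
x = -0.0445, y = -0.0301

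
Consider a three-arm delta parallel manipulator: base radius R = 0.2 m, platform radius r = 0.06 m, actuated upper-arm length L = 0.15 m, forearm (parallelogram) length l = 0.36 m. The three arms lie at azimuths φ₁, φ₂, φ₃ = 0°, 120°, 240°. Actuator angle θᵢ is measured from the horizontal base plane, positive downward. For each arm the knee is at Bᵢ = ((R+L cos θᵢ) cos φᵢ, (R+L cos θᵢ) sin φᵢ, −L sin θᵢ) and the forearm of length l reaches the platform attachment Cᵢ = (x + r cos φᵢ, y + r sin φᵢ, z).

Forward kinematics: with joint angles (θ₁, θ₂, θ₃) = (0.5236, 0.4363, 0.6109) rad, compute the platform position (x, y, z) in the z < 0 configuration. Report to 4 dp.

arm 1 at φ=0.0°: (R−r)+L cos θ1 = 0.2699;  O1 = (0.2699, 0.0000, -0.0750)
arm 2 at φ=120.0°: (R−r)+L cos θ2 = 0.2759;  O2 = (-0.1380, 0.2390, -0.0634)
φ3=240.0°: virtual centre (-0.1314, -0.2277, -0.0860), radius l
eliminate P² terms by subtracting sphere 1 from 2 and 3
[-0.8158 0.4780 0.0232]·P = 0.0017;  [-0.8027 -0.4553 -0.0221]·P = -0.0020
det = 0.7551;  x = 0.0002+0.0000z,  y = 0.0039+-0.0485z
into |P−O₁|² = l²: 1.0024z² + 0.1496z + -0.0512 = 0;  Δ = 0.2278;  z = -0.3127 or 0.1635 → z<0 root = -0.3127
x = 0.0002, y = 0.0191

(0.0002, 0.0191, -0.3127)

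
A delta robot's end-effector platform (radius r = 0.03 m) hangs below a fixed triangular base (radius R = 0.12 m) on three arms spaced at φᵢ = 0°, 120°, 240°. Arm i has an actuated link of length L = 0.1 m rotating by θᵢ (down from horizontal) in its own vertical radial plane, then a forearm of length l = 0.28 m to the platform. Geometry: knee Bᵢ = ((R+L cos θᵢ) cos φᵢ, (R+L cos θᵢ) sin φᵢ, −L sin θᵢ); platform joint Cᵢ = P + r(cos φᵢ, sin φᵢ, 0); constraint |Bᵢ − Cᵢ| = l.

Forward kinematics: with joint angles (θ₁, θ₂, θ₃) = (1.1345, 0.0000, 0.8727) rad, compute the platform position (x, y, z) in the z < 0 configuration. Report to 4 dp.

S1 = (0.1323·cos0.0°, 0.1323·sin0.0°, -0.0906) = (0.1323, 0.0000, -0.0906)
φ2=120.0°: virtual centre (-0.0950, 0.1645, 0.0000), radius l
S3 = (0.1543·cos240.0°, 0.1543·sin240.0°, -0.0766) = (-0.0771, -0.1336, -0.0766)
subtract pairs → two planes through P
linear system: -0.4545x+0.3291y = 0.0104−0.1813z; -0.4188x+-0.2672y = 0.0040−0.0281z
Cramer: x(z) = -0.0157+0.2224z;  y(z) = 0.0098-0.2436z
into |P−S₁|² = l²: 1.1088z² + 0.1106z + -0.0482 = 0;  Δ = 0.2260;  z = -0.2642 or 0.1645 → z<0 root = -0.2642
x = -0.0745, y = 0.0742

(-0.0745, 0.0742, -0.2642)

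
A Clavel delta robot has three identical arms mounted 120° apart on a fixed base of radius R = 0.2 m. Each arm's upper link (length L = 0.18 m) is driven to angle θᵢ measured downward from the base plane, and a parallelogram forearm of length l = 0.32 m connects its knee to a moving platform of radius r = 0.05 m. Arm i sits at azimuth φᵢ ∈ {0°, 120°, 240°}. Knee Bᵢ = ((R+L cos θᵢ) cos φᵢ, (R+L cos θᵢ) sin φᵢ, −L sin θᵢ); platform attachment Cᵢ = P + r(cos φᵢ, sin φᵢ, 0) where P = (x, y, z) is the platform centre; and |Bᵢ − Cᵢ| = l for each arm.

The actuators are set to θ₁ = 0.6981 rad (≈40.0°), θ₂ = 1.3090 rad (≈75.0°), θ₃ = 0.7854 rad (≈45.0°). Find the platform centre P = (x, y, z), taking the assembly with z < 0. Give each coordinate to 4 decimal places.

φ1=0.0°: virtual centre (0.2879, 0.0000, -0.1157), radius l
arm 2 at φ=120.0°: e+L cos θ2 = 0.1966;  O2 = (-0.0983, 0.1702, -0.1739)
arm 3 at φ=240.0°: e+L cos θ3 = 0.2773;  O3 = (-0.1386, -0.2401, -0.1273)
|O₂|²−|O₁|² = -0.0274;  |O₃|²−|O₁|² = -0.0032
linear system: -0.7724x+0.3405y = -0.0274−-0.1163z; -0.8531x+-0.4803y = -0.0032−-0.0232z
Cramer: x(z) = 0.0215-0.0964z;  y(z) = -0.0316+0.1230z
sphere 1 gives Az²+Bz+C=0 with A=1.0244, B=0.2750, C=-0.0171;  B²−4AC=0.1455;  roots -0.3204, 0.0520;  negative root z = -0.3204
x = 0.0524, y = -0.0710

(0.0524, -0.0710, -0.3204)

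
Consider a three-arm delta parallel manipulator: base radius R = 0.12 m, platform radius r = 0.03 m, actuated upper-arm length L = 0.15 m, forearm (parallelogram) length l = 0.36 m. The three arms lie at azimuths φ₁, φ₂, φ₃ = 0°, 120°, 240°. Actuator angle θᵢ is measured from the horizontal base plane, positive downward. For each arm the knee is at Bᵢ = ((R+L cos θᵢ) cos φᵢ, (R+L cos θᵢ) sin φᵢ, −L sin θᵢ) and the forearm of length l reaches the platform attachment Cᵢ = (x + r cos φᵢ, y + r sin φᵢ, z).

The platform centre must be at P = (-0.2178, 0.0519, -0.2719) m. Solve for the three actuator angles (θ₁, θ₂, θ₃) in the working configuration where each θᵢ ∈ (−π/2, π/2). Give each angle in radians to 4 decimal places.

θ₁ = 1.3960, θ₂ = -0.2621, θ₃ = 0.2616

arm 1 (φ=0.0°): x'=-0.2178, y'=0.0519
  A=0.3078, B=-0.2719, C=(l²−L²−A²−y'²−z²)/(2L)=-0.2142
  γ=atan2(-0.2719,0.3078)=-0.7235;  ψ=arccos(-0.5216)=2.1195;  θ1=γ+ψ≈1.3960
arm 2 (φ=120.0°): x'=0.1538, y'=0.1627
  A=-0.0638, B=-0.2719, C=(l²−L²−A²−y'²−z²)/(2L)=0.0088
  θ2 = atan2(B,A) + arccos(C/0.2793) = -0.2621
arm 3 (φ=240.0°): x'=0.0640, y'=-0.2146
  e−x'=0.0260;  (l²−L²−(e−x')²−y'²−z²)/2L = -0.0452
  √(A²+B²)=0.2731;  θ3 = -1.4753+1.7369 ≈ 0.2616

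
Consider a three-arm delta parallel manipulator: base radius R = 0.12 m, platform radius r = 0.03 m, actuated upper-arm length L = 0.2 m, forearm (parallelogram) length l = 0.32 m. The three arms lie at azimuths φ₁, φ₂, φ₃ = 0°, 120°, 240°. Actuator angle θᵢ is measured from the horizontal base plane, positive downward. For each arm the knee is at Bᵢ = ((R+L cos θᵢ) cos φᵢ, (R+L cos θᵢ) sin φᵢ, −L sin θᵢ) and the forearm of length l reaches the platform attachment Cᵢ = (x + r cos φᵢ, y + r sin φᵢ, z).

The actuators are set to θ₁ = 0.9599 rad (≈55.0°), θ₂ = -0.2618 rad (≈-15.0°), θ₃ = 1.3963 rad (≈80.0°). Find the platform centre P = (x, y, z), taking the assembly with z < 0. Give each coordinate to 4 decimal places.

O1 = (0.2047·cos0.0°, 0.2047·sin0.0°, -0.1638) = (0.2047, 0.0000, -0.1638)
φ2=120.0°: virtual centre (-0.1416, 0.2452, 0.0518), radius l
φ3=240.0°: virtual centre (-0.0624, -0.1080, -0.1970), radius l
|O₂|²−|O₁|² = 0.0141;  |O₃|²−|O₁|² = -0.0144
[-0.6926 0.4905 0.4312]·P = 0.0141;  [-0.5342 -0.2160 -0.0663]·P = -0.0144
det = 0.4116;  x = 0.0097+0.1473z,  y = 0.0426+-0.6711z
into |P−O₁|² = l²: 1.4720z² + 0.2131z + -0.0357 = 0;  Δ = 0.2558;  z = -0.2442 or 0.0994 → z<0 root = -0.2442
x = -0.0262, y = 0.2064

(-0.0262, 0.2064, -0.2442)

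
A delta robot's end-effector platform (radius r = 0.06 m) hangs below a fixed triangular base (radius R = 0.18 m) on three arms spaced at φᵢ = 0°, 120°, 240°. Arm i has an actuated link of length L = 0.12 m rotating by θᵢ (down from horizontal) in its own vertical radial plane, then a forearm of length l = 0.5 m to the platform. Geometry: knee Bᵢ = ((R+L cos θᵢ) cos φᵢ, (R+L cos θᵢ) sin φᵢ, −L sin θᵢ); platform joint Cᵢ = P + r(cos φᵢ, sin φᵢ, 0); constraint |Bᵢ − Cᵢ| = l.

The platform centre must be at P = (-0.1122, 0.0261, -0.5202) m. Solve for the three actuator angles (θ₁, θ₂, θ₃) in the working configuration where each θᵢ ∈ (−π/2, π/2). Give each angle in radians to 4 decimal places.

rotate P by −φ1: (-0.1122, 0.0261, -0.5202)
  A=0.2322, B=-0.5202, C=(l²−L²−A²−y'²−z²)/(2L)=-0.3734
  γ=atan2(-0.5202,0.2322)=-1.1510;  ψ=arccos(-0.6554)=2.2855;  θ1=γ+ψ≈1.1345
rotate P by −φ2: (0.0787, 0.0841, -0.5202)
  A cos θ + B sin θ = C:  0.0413·cos θ + -0.5202·sin θ = -0.1825
  γ=atan2(-0.5202,0.0413)=-1.4916;  ψ=arccos(-0.3496)=1.9280;  θ2=γ+ψ≈0.4364
arm 3 (φ=240.0°): x'=0.0335, y'=-0.1102
  e−x'=0.0865;  (l²−L²−(e−x')²−y'²−z²)/2L = -0.2277
  γ=atan2(-0.5202,0.0865)=-1.4060;  ψ=arccos(-0.4317)=2.0172;  θ3=γ+ψ≈0.6112

θ₁ = 1.1345, θ₂ = 0.4364, θ₃ = 0.6112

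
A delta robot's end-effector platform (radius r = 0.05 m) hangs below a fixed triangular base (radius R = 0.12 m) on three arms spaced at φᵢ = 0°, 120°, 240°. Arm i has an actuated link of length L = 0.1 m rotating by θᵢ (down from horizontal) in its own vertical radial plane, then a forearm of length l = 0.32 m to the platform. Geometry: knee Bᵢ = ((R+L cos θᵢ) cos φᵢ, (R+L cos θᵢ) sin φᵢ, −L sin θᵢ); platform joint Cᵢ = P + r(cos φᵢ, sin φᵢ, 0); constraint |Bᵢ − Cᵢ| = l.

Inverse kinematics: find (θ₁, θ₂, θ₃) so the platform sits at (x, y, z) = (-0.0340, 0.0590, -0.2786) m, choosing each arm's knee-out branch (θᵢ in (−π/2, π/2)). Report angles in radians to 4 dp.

θ₁ = 0.3491, θ₂ = -0.2616, θ₃ = 0.3496

φ1=0.0° → target in arm frame (-0.0340, 0.0590)
  A=0.1040, B=-0.2786, C=(l²−L²−A²−y'²−z²)/(2L)=0.0024
  θ1 = atan2(B,A) + arccos(C/0.2974) = 0.3491
rotate P by −φ2: (0.0681, -0.0001, -0.2786)
  A cos θ + B sin θ = C:  0.0019·cos θ + -0.2786·sin θ = 0.0739
  √(A²+B²)=0.2786;  θ2 = -1.5640+1.3024 ≈ -0.2616
rotate P by −φ3: (-0.0341, -0.0589, -0.2786)
  e−x'=0.1041;  (l²−L²−(e−x')²−y'²−z²)/2L = 0.0024
  θ3 = atan2(B,A) + arccos(C/0.2974) = 0.3496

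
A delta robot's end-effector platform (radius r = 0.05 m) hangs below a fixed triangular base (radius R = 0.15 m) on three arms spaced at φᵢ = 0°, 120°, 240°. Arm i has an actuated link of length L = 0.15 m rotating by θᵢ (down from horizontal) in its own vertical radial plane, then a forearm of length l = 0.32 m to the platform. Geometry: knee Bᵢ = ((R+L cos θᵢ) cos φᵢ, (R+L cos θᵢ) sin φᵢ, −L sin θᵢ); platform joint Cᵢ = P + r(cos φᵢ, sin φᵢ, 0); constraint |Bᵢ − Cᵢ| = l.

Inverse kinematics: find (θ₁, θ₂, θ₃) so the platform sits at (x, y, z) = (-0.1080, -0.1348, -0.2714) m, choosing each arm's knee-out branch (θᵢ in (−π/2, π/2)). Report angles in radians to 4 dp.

arm 1 (φ=0.0°): x'=-0.1080, y'=-0.1348
  A=0.2080, B=-0.2714, C=(l²−L²−A²−y'²−z²)/(2L)=-0.1840
  √(A²+B²)=0.3419;  θ1 = -0.9169+2.1389 ≈ 1.2220
φ2=120.0° → target in arm frame (-0.0627, 0.1609)
  A cos θ + B sin θ = C:  0.1627·cos θ + -0.2714·sin θ = -0.1538
  θ2 = atan2(B,A) + arccos(C/0.3165) = 1.0477
rotate P by −φ3: (0.1707, -0.0261, -0.2714)
  e−x'=-0.0707;  (l²−L²−(e−x')²−y'²−z²)/2L = 0.0019
  √(A²+B²)=0.2805;  θ3 = -1.8258+1.5642 ≈ -0.2616

θ₁ = 1.2220, θ₂ = 1.0477, θ₃ = -0.2616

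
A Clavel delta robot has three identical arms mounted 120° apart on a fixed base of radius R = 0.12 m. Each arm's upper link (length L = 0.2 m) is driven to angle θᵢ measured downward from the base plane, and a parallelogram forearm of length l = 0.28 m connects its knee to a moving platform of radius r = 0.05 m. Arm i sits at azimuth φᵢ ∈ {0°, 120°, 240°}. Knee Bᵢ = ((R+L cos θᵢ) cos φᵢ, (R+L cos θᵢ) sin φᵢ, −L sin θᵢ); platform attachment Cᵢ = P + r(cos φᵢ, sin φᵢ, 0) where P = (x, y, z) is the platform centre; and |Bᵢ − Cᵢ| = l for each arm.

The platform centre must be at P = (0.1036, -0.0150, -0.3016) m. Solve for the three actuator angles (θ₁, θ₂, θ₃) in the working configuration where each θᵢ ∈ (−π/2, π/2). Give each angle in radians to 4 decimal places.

φ1=0.0° → target in arm frame (0.1036, -0.0150)
  e−x'=-0.0336;  (l²−L²−(e−x')²−y'²−z²)/2L = -0.1348
  θ1 = atan2(B,A) + arccos(C/0.3035) = 0.3493
rotate P by −φ2: (-0.0648, -0.0822, -0.3016)
  A=0.1348, B=-0.3016, C=(l²−L²−A²−y'²−z²)/(2L)=-0.1937
  θ2 = atan2(B,A) + arccos(C/0.3303) = 1.0469
φ3=240.0° → target in arm frame (-0.0388, 0.0972)
  A cos θ + B sin θ = C:  0.1088·cos θ + -0.3016·sin θ = -0.1846
  γ=atan2(-0.3016,0.1088)=-1.2246;  ψ=arccos(-0.5759)=2.1844;  θ3=γ+ψ≈0.9599

θ₁ = 0.3493, θ₂ = 1.0469, θ₃ = 0.9599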